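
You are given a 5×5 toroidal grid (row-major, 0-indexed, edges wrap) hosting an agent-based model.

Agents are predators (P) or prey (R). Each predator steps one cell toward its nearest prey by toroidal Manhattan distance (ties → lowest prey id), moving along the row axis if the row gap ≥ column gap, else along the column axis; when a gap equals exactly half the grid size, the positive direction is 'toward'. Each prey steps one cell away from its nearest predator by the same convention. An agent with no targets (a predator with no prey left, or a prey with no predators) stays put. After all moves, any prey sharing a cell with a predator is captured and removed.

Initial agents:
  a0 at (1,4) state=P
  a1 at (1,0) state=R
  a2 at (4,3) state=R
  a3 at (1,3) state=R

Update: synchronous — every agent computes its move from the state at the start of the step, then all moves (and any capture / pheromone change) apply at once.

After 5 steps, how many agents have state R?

t=1: a0@(1,0):P a1@(1,1):R a2@(3,3):R a3@(1,2):R
t=2: a0@(1,1):P a1@(1,2):R a2@(4,3):R a3@(1,3):R
t=3: a0@(1,2):P a1@(1,3):R a2@(3,3):R a3@(1,4):R
t=4: a0@(1,3):P a1@(1,4):R a2@(4,3):R a3@(1,0):R
t=5: a0@(1,4):P a1@(1,0):R a2@(3,3):R a3@(1,1):R

3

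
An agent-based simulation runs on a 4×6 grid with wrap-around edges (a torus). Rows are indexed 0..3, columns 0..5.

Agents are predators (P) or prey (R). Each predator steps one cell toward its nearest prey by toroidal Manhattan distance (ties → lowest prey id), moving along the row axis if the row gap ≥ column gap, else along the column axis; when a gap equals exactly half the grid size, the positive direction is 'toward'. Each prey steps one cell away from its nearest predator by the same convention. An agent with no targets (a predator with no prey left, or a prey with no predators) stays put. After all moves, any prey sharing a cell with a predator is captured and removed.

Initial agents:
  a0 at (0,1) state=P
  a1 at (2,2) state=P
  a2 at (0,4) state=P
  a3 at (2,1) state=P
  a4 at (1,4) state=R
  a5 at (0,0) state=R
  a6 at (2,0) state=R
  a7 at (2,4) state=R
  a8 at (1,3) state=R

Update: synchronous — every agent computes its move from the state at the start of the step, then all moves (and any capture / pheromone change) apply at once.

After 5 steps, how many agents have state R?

2

t=1: a0@(0,0):P a1@(2,1):P a2@(1,4):P a3@(2,0):P a4@(2,4):R a5@(0,5):R a6@(2,5):R a7@(2,5):R a8@(0,3):R
t=2: a0@(0,5):P a1@(2,0):P a2@(2,4):P a3@(2,5):P a4@(3,4):R a5@(0,4):R a8@(3,3):R
t=3: a0@(0,4):P a1@(2,5):P a2@(3,4):P a3@(3,5):P a5@(0,3):R a8@(0,3):R
t=4: a0@(0,3):P a1@(3,5):P a2@(0,4):P a3@(3,4):P a5@(0,2):R a8@(0,2):R
t=5: a0@(0,2):P a1@(3,0):P a2@(0,3):P a3@(3,3):P a5@(0,1):R a8@(0,1):R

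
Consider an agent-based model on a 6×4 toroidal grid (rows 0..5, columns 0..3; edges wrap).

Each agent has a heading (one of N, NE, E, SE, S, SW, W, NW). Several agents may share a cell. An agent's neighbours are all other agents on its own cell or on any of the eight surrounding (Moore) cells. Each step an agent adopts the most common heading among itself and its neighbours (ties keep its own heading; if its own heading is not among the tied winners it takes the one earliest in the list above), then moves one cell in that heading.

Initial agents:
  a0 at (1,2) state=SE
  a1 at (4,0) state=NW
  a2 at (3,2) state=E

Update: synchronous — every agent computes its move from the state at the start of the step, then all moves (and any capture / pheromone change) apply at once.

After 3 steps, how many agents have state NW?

t=1: a0@(2,3):SE a1@(3,3):NW a2@(3,3):E
t=2: a0@(3,0):SE a1@(2,2):NW a2@(3,0):E
t=3: a0@(4,1):SE a1@(1,1):NW a2@(3,1):E

1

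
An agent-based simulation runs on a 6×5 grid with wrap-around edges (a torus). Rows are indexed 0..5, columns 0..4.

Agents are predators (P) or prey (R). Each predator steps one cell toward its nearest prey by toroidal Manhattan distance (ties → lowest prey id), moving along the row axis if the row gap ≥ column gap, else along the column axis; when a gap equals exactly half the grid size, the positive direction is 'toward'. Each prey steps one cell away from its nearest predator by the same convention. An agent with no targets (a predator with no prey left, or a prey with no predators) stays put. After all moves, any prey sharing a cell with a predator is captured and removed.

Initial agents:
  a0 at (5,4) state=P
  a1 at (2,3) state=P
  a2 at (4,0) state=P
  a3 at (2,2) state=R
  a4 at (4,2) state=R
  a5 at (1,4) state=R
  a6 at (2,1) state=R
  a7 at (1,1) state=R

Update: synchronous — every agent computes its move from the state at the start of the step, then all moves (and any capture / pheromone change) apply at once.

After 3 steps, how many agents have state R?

t=1: a0@(0,4):P a1@(2,2):P a2@(4,1):P a3@(2,1):R a4@(4,3):R a5@(2,4):R a6@(2,0):R a7@(1,0):R
t=2: a0@(1,4):P a1@(2,1):P a2@(3,1):P a3@(2,0):R a4@(4,4):R a5@(3,4):R a6@(2,4):R a7@(2,0):R
t=3: a0@(2,4):P a1@(2,0):P a2@(2,1):P a4@(3,4):R a5@(4,4):R a6@(3,4):R

3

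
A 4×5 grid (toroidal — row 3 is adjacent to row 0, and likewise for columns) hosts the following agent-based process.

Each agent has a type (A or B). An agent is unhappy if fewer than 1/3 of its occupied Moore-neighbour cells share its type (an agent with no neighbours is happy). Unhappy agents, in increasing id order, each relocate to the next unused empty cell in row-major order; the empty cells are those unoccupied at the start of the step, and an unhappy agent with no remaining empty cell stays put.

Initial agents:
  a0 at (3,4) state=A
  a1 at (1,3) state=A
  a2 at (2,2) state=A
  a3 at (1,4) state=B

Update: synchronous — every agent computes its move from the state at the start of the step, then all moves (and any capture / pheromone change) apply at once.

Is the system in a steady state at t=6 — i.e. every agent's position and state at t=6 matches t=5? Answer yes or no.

t=1: a0@(3,4):A a1@(1,3):A a2@(2,2):A a3@(0,0):B
t=2: a0@(0,1):A a1@(1,3):A a2@(2,2):A a3@(0,2):B
t=3: a0@(0,0):A a1@(1,3):A a2@(2,2):A a3@(0,3):B
t=4: a0@(0,0):A a1@(1,3):A a2@(2,2):A a3@(0,1):B
t=5: a0@(0,2):A a1@(1,3):A a2@(2,2):A a3@(0,3):B
t=6: a0@(0,2):A a1@(1,3):A a2@(2,2):A a3@(0,0):B

no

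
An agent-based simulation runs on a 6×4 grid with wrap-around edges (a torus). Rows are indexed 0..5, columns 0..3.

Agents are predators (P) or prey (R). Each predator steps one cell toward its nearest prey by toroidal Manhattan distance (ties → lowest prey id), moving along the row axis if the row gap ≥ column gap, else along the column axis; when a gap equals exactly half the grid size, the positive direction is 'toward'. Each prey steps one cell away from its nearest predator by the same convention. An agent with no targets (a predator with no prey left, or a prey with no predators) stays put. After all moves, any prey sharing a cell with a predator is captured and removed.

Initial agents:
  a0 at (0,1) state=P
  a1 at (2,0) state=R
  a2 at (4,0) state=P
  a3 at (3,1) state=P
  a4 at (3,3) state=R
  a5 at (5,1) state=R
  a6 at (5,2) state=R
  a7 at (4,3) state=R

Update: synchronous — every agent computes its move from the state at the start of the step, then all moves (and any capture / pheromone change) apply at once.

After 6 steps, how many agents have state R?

3

t=1: a0@(5,1):P a1@(1,0):R a2@(4,3):P a3@(2,1):P a4@(2,3):R a5@(4,1):R a6@(4,2):R a7@(4,2):R
t=2: a0@(4,1):P a1@(0,0):R a2@(4,2):P a3@(1,1):P a4@(1,3):R a5@(3,1):R
t=3: a0@(3,1):P a1@(5,0):R a2@(3,2):P a3@(0,1):P a4@(1,2):R a5@(2,1):R
t=4: a0@(2,1):P a1@(4,0):R a2@(2,2):P a3@(5,1):P a4@(0,2):R a5@(1,1):R
t=5: a0@(1,1):P a1@(3,0):R a2@(1,2):P a3@(4,1):P a4@(5,2):R a5@(0,1):R
t=6: a0@(0,1):P a1@(2,0):R a2@(0,2):P a3@(3,1):P a4@(4,2):R a5@(5,1):R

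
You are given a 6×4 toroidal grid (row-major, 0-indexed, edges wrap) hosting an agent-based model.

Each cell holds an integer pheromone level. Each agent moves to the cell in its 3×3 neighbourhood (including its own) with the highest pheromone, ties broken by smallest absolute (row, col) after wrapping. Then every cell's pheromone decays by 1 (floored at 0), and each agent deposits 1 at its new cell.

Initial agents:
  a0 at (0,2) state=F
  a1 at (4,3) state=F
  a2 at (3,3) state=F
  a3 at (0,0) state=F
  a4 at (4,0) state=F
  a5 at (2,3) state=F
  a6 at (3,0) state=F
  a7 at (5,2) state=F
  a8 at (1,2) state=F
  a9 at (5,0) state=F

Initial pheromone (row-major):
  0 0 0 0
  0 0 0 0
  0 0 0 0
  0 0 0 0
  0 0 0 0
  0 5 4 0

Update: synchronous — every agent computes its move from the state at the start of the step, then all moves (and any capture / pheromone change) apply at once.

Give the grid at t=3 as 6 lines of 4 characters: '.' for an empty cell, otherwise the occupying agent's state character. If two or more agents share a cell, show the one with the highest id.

....
....
F...
....
....
.F..

t=1: a0@(5,1) a1@(5,2) a2@(2,0) a3@(5,1) a4@(5,1) a5@(1,0) a6@(2,0) a7@(5,1) a8@(0,1) a9@(5,1) | pheromone: 0 1 0 0 / 1 0 0 0 / 2 0 0 0 / 0 0 0 0 / 0 0 0 0 / 0 9 4 0
t=2: a0@(5,1) a1@(5,1) a2@(2,0) a3@(5,1) a4@(5,1) a5@(2,0) a6@(2,0) a7@(5,1) a8@(5,1) a9@(5,1) | pheromone: 0 0 0 0 / 0 0 0 0 / 4 0 0 0 / 0 0 0 0 / 0 0 0 0 / 0 15 3 0
t=3: a0@(5,1) a1@(5,1) a2@(2,0) a3@(5,1) a4@(5,1) a5@(2,0) a6@(2,0) a7@(5,1) a8@(5,1) a9@(5,1) | pheromone: 0 0 0 0 / 0 0 0 0 / 6 0 0 0 / 0 0 0 0 / 0 0 0 0 / 0 21 2 0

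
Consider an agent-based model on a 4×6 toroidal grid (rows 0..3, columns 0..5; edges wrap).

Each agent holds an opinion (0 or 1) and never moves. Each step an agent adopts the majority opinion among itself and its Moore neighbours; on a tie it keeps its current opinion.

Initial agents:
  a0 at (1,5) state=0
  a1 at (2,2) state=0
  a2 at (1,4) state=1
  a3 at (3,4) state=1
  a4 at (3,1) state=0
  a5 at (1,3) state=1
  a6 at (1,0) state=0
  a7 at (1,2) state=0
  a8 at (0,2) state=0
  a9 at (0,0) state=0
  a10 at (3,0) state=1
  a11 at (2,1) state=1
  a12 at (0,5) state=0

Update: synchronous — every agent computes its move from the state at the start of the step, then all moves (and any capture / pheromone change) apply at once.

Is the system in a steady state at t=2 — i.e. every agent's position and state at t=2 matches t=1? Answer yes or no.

no

t=1: a0@(1,5):0 a1@(2,2):0 a2@(1,4):1 a3@(3,4):1 a4@(3,1):0 a5@(1,3):0 a6@(1,0):0 a7@(1,2):0 a8@(0,2):0 a9@(0,0):0 a10@(3,0):0 a11@(2,1):0 a12@(0,5):0
t=2: a0@(1,5):0 a1@(2,2):0 a2@(1,4):0 a3@(3,4):1 a4@(3,1):0 a5@(1,3):0 a6@(1,0):0 a7@(1,2):0 a8@(0,2):0 a9@(0,0):0 a10@(3,0):0 a11@(2,1):0 a12@(0,5):0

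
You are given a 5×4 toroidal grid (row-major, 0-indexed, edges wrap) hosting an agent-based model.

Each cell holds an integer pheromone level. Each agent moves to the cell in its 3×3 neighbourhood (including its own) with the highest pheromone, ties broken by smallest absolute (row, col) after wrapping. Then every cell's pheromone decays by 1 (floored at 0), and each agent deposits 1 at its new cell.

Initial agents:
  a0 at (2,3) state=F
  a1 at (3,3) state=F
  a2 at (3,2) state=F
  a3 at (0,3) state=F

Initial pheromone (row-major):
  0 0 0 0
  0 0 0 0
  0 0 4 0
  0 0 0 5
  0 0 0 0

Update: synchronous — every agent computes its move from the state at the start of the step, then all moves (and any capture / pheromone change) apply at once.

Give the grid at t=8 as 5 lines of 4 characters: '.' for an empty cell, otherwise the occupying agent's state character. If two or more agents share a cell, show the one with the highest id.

F...
....
....
...F
....

t=1: a0@(3,3) a1@(3,3) a2@(3,3) a3@(0,0) | pheromone: 1 0 0 0 / 0 0 0 0 / 0 0 3 0 / 0 0 0 7 / 0 0 0 0
t=2: a0@(3,3) a1@(3,3) a2@(3,3) a3@(0,0) | pheromone: 1 0 0 0 / 0 0 0 0 / 0 0 2 0 / 0 0 0 9 / 0 0 0 0
t=3: a0@(3,3) a1@(3,3) a2@(3,3) a3@(0,0) | pheromone: 1 0 0 0 / 0 0 0 0 / 0 0 1 0 / 0 0 0 11 / 0 0 0 0
t=4: a0@(3,3) a1@(3,3) a2@(3,3) a3@(0,0) | pheromone: 1 0 0 0 / 0 0 0 0 / 0 0 0 0 / 0 0 0 13 / 0 0 0 0
t=5: a0@(3,3) a1@(3,3) a2@(3,3) a3@(0,0) | pheromone: 1 0 0 0 / 0 0 0 0 / 0 0 0 0 / 0 0 0 15 / 0 0 0 0
t=6: a0@(3,3) a1@(3,3) a2@(3,3) a3@(0,0) | pheromone: 1 0 0 0 / 0 0 0 0 / 0 0 0 0 / 0 0 0 17 / 0 0 0 0
t=7: a0@(3,3) a1@(3,3) a2@(3,3) a3@(0,0) | pheromone: 1 0 0 0 / 0 0 0 0 / 0 0 0 0 / 0 0 0 19 / 0 0 0 0
t=8: a0@(3,3) a1@(3,3) a2@(3,3) a3@(0,0) | pheromone: 1 0 0 0 / 0 0 0 0 / 0 0 0 0 / 0 0 0 21 / 0 0 0 0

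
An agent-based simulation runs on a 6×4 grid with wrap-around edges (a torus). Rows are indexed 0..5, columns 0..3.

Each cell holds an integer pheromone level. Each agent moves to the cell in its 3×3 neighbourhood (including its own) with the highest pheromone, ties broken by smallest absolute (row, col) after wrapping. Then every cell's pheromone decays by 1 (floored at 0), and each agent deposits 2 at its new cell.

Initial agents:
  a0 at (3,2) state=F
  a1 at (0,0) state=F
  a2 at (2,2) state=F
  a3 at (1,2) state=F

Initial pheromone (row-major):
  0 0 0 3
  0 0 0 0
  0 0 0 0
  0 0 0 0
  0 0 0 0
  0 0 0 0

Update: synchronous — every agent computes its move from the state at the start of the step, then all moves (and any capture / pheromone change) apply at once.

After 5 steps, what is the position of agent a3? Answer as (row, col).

(0, 3)

t=1: a0@(2,1) a1@(0,3) a2@(1,1) a3@(0,3) | pheromone: 0 0 0 6 / 0 2 0 0 / 0 2 0 0 / 0 0 0 0 / 0 0 0 0 / 0 0 0 0
t=2: a0@(1,1) a1@(0,3) a2@(1,1) a3@(0,3) | pheromone: 0 0 0 9 / 0 5 0 0 / 0 1 0 0 / 0 0 0 0 / 0 0 0 0 / 0 0 0 0
t=3: a0@(1,1) a1@(0,3) a2@(1,1) a3@(0,3) | pheromone: 0 0 0 12 / 0 8 0 0 / 0 0 0 0 / 0 0 0 0 / 0 0 0 0 / 0 0 0 0
t=4: a0@(1,1) a1@(0,3) a2@(1,1) a3@(0,3) | pheromone: 0 0 0 15 / 0 11 0 0 / 0 0 0 0 / 0 0 0 0 / 0 0 0 0 / 0 0 0 0
t=5: a0@(1,1) a1@(0,3) a2@(1,1) a3@(0,3) | pheromone: 0 0 0 18 / 0 14 0 0 / 0 0 0 0 / 0 0 0 0 / 0 0 0 0 / 0 0 0 0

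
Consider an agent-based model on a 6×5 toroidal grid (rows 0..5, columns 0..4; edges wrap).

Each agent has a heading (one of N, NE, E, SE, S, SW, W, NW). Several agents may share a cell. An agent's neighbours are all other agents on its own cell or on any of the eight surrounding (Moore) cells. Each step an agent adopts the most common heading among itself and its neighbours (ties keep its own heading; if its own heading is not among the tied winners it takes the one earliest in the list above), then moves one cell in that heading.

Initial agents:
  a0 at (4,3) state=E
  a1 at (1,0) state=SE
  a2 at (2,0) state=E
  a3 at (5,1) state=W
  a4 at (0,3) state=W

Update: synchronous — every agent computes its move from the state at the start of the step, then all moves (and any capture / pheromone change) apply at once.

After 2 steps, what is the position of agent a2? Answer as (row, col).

t=1: a0@(4,4):E a1@(2,1):SE a2@(2,1):E a3@(5,0):W a4@(0,2):W
t=2: a0@(4,0):E a1@(3,2):SE a2@(2,2):E a3@(5,4):W a4@(0,1):W

(2, 2)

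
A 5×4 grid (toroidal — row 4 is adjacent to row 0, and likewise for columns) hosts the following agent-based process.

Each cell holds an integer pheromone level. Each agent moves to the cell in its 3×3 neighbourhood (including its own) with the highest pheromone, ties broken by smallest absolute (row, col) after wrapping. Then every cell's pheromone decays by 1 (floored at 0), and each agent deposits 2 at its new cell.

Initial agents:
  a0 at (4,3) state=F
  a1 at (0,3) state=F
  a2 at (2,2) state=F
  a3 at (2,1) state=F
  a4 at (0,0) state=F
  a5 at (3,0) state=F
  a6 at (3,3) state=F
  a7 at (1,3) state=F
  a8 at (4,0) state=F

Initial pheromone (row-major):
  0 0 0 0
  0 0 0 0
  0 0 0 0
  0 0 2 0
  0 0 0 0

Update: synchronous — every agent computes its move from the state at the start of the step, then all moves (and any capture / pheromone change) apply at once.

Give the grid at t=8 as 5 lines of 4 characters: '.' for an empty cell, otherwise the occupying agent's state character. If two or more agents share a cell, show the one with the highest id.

t=1: a0@(3,2) a1@(0,0) a2@(3,2) a3@(3,2) a4@(0,0) a5@(2,0) a6@(3,2) a7@(0,0) a8@(0,0) | pheromone: 8 0 0 0 / 0 0 0 0 / 2 0 0 0 / 0 0 9 0 / 0 0 0 0
t=2: a0@(3,2) a1@(0,0) a2@(3,2) a3@(3,2) a4@(0,0) a5@(2,0) a6@(3,2) a7@(0,0) a8@(0,0) | pheromone: 15 0 0 0 / 0 0 0 0 / 3 0 0 0 / 0 0 16 0 / 0 0 0 0
t=3: a0@(3,2) a1@(0,0) a2@(3,2) a3@(3,2) a4@(0,0) a5@(2,0) a6@(3,2) a7@(0,0) a8@(0,0) | pheromone: 22 0 0 0 / 0 0 0 0 / 4 0 0 0 / 0 0 23 0 / 0 0 0 0
t=4: a0@(3,2) a1@(0,0) a2@(3,2) a3@(3,2) a4@(0,0) a5@(2,0) a6@(3,2) a7@(0,0) a8@(0,0) | pheromone: 29 0 0 0 / 0 0 0 0 / 5 0 0 0 / 0 0 30 0 / 0 0 0 0
t=5: a0@(3,2) a1@(0,0) a2@(3,2) a3@(3,2) a4@(0,0) a5@(2,0) a6@(3,2) a7@(0,0) a8@(0,0) | pheromone: 36 0 0 0 / 0 0 0 0 / 6 0 0 0 / 0 0 37 0 / 0 0 0 0
t=6: a0@(3,2) a1@(0,0) a2@(3,2) a3@(3,2) a4@(0,0) a5@(2,0) a6@(3,2) a7@(0,0) a8@(0,0) | pheromone: 43 0 0 0 / 0 0 0 0 / 7 0 0 0 / 0 0 44 0 / 0 0 0 0
t=7: a0@(3,2) a1@(0,0) a2@(3,2) a3@(3,2) a4@(0,0) a5@(2,0) a6@(3,2) a7@(0,0) a8@(0,0) | pheromone: 50 0 0 0 / 0 0 0 0 / 8 0 0 0 / 0 0 51 0 / 0 0 0 0
t=8: a0@(3,2) a1@(0,0) a2@(3,2) a3@(3,2) a4@(0,0) a5@(2,0) a6@(3,2) a7@(0,0) a8@(0,0) | pheromone: 57 0 0 0 / 0 0 0 0 / 9 0 0 0 / 0 0 58 0 / 0 0 0 0

F...
....
F...
..F.
....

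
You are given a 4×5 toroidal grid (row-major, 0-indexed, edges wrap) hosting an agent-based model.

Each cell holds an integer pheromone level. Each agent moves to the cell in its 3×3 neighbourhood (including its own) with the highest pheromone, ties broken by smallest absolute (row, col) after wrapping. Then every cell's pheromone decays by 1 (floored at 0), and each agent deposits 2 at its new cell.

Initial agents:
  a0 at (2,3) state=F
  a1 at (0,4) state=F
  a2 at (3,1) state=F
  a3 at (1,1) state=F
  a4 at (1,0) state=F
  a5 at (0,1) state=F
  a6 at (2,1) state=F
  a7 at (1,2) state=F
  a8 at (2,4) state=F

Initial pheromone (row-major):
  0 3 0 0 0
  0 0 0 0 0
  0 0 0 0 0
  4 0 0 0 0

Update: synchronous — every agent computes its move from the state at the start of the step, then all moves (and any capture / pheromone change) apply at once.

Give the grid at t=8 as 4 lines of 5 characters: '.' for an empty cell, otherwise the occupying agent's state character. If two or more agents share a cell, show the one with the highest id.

t=1: a0@(1,2) a1@(3,0) a2@(3,0) a3@(0,1) a4@(0,1) a5@(3,0) a6@(3,0) a7@(0,1) a8@(3,0) | pheromone: 0 8 0 0 0 / 0 0 2 0 0 / 0 0 0 0 0 / 13 0 0 0 0
t=2: a0@(0,1) a1@(3,0) a2@(3,0) a3@(3,0) a4@(3,0) a5@(3,0) a6@(3,0) a7@(3,0) a8@(3,0) | pheromone: 0 9 0 0 0 / 0 0 1 0 0 / 0 0 0 0 0 / 28 0 0 0 0
t=3: a0@(3,0) a1@(3,0) a2@(3,0) a3@(3,0) a4@(3,0) a5@(3,0) a6@(3,0) a7@(3,0) a8@(3,0) | pheromone: 0 8 0 0 0 / 0 0 0 0 0 / 0 0 0 0 0 / 45 0 0 0 0
t=4: a0@(3,0) a1@(3,0) a2@(3,0) a3@(3,0) a4@(3,0) a5@(3,0) a6@(3,0) a7@(3,0) a8@(3,0) | pheromone: 0 7 0 0 0 / 0 0 0 0 0 / 0 0 0 0 0 / 62 0 0 0 0
t=5: a0@(3,0) a1@(3,0) a2@(3,0) a3@(3,0) a4@(3,0) a5@(3,0) a6@(3,0) a7@(3,0) a8@(3,0) | pheromone: 0 6 0 0 0 / 0 0 0 0 0 / 0 0 0 0 0 / 79 0 0 0 0
t=6: a0@(3,0) a1@(3,0) a2@(3,0) a3@(3,0) a4@(3,0) a5@(3,0) a6@(3,0) a7@(3,0) a8@(3,0) | pheromone: 0 5 0 0 0 / 0 0 0 0 0 / 0 0 0 0 0 / 96 0 0 0 0
t=7: a0@(3,0) a1@(3,0) a2@(3,0) a3@(3,0) a4@(3,0) a5@(3,0) a6@(3,0) a7@(3,0) a8@(3,0) | pheromone: 0 4 0 0 0 / 0 0 0 0 0 / 0 0 0 0 0 / 113 0 0 0 0
t=8: a0@(3,0) a1@(3,0) a2@(3,0) a3@(3,0) a4@(3,0) a5@(3,0) a6@(3,0) a7@(3,0) a8@(3,0) | pheromone: 0 3 0 0 0 / 0 0 0 0 0 / 0 0 0 0 0 / 130 0 0 0 0

.....
.....
.....
F....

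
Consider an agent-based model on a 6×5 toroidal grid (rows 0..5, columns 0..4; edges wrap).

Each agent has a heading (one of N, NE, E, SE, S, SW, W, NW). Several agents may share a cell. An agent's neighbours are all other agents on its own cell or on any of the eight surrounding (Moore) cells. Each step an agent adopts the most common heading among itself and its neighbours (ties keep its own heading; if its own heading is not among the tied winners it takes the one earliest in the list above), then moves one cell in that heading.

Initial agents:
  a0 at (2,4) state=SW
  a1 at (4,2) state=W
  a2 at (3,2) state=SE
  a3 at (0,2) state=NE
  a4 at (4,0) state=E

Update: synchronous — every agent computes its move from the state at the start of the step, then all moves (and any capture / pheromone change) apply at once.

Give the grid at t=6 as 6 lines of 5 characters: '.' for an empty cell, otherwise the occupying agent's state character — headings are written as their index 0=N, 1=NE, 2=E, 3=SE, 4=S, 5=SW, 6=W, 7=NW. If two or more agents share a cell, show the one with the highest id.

...1.
.....
...5.
...3.
.2...
.....

t=1: a0@(3,3):SW a1@(4,1):W a2@(4,3):SE a3@(5,3):NE a4@(4,1):E
t=2: a0@(4,2):SW a1@(4,0):W a2@(5,4):SE a3@(4,4):NE a4@(4,2):E
t=3: a0@(5,1):SW a1@(4,4):W a2@(0,0):SE a3@(3,0):NE a4@(4,3):E
t=4: a0@(0,0):SW a1@(4,3):W a2@(1,1):SE a3@(2,1):NE a4@(4,4):E
t=5: a0@(1,4):SW a1@(4,2):W a2@(2,2):SE a3@(1,2):NE a4@(4,0):E
t=6: a0@(2,3):SW a1@(4,1):W a2@(3,3):SE a3@(0,3):NE a4@(4,1):E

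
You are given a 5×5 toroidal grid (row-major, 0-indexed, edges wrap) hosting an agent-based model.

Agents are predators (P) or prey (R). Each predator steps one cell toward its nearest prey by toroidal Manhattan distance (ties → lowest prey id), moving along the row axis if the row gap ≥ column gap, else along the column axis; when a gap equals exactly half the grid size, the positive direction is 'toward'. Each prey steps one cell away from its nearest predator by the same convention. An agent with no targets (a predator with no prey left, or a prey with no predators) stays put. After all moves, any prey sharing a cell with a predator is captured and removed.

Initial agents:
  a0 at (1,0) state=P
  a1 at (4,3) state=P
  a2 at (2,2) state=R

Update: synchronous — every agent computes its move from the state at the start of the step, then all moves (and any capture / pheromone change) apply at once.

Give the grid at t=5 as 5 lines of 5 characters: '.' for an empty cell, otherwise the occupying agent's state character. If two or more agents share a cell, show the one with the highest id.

t=1: a0@(1,1):P a1@(3,3):P a2@(2,3):R
t=2: a0@(1,2):P a1@(2,3):P a2@(1,3):R
t=3: a0@(1,3):P a1@(1,3):P a2@(1,4):R
t=4: a0@(1,4):P a1@(1,4):P a2@(1,0):R
t=5: a0@(1,0):P a1@(1,0):P a2@(1,1):R

.....
PR...
.....
.....
.....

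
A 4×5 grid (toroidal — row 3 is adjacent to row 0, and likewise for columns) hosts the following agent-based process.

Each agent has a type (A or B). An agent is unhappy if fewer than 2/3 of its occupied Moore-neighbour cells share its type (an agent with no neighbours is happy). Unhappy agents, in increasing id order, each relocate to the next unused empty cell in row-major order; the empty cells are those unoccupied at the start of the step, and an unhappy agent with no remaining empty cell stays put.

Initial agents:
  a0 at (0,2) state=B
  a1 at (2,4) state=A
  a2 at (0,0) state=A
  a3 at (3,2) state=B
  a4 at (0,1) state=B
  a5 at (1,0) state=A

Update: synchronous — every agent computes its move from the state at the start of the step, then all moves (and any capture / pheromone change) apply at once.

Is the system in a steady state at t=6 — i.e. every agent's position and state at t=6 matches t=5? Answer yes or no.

t=1: a0@(0,2):B a1@(2,4):A a2@(0,3):A a3@(3,2):B a4@(0,4):B a5@(1,0):A
t=2: a0@(0,0):B a1@(2,4):A a2@(0,1):A a3@(1,1):B a4@(1,2):B a5@(1,3):A
t=3: a0@(0,2):B a1@(2,4):A a2@(0,3):A a3@(1,1):B a4@(0,4):B a5@(1,0):A
t=4: a0@(0,0):B a1@(2,4):A a2@(0,1):A a3@(1,2):B a4@(1,3):B a5@(1,4):A
t=5: a0@(0,2):B a1@(0,3):A a2@(0,4):A a3@(1,0):B a4@(1,1):B a5@(2,0):A
t=6: a0@(0,0):B a1@(0,1):A a2@(1,2):A a3@(1,3):B a4@(1,1):B a5@(1,4):A

no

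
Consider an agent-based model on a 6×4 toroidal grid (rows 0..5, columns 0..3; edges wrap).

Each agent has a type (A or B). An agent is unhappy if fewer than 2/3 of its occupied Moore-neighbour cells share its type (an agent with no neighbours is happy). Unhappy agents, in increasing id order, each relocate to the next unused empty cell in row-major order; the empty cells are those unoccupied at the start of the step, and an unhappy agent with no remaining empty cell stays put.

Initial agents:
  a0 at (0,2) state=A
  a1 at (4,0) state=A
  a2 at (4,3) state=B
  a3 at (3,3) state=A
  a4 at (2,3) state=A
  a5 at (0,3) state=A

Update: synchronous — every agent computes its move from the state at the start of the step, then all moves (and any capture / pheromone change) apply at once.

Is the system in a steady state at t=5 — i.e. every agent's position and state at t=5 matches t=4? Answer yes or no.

no

t=1: a0@(0,2):A a1@(0,0):A a2@(0,1):B a3@(3,3):A a4@(2,3):A a5@(0,3):A
t=2: a0@(1,0):A a1@(1,1):A a2@(1,2):B a3@(3,3):A a4@(2,3):A a5@(0,3):A
t=3: a0@(1,0):A a1@(0,0):A a2@(0,1):B a3@(3,3):A a4@(2,3):A a5@(0,2):A
t=4: a0@(1,0):A a1@(0,3):A a2@(1,1):B a3@(3,3):A a4@(2,3):A a5@(1,2):A
t=5: a0@(1,0):A a1@(0,3):A a2@(0,0):B a3@(3,3):A a4@(2,3):A a5@(1,2):A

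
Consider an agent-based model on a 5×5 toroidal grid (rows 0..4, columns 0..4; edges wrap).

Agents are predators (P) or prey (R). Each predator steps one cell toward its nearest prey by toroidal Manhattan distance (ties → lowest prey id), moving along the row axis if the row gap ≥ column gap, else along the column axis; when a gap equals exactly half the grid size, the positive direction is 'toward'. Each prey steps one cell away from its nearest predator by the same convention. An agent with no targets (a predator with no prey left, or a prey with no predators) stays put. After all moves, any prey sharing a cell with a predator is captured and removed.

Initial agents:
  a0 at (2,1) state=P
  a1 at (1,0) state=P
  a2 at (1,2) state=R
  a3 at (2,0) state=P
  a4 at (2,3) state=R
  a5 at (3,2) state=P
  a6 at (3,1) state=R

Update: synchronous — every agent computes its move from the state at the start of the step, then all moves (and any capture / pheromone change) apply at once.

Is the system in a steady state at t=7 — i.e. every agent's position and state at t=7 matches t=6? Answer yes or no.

t=1: a0@(3,1):P a1@(1,1):P a2@(0,2):R a3@(2,4):P a5@(3,1):P a6@(4,1):R
t=2: a0@(4,1):P a1@(0,1):P a2@(4,2):R a3@(1,4):P a5@(4,1):P
t=3: a0@(4,2):P a1@(4,1):P a2@(4,3):R a3@(0,4):P a5@(4,2):P
t=4: a0@(4,3):P a1@(4,2):P a3@(4,4):P a5@(4,3):P
t=5: (unchanged — steady state)

yes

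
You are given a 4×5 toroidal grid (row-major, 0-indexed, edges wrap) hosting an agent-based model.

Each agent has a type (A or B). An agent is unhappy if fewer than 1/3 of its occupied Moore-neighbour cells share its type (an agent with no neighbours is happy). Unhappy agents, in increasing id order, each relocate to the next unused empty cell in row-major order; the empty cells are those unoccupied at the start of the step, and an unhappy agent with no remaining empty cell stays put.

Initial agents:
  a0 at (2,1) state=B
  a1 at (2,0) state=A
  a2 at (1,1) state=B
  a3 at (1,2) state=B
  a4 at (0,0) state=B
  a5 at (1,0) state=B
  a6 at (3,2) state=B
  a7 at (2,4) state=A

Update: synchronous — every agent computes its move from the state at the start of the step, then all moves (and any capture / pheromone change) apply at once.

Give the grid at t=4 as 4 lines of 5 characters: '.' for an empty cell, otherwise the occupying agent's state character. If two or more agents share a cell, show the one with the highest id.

t=1: a0@(2,1):B a1@(0,1):A a2@(1,1):B a3@(1,2):B a4@(0,0):B a5@(1,0):B a6@(3,2):B a7@(2,4):A
t=2: a0@(2,1):B a1@(0,2):A a2@(1,1):B a3@(1,2):B a4@(0,0):B a5@(1,0):B a6@(3,2):B a7@(0,3):A
t=3: a0@(2,1):B a1@(0,1):A a2@(1,1):B a3@(1,2):B a4@(0,0):B a5@(1,0):B a6@(3,2):B a7@(0,3):A
t=4: a0@(2,1):B a1@(0,2):A a2@(1,1):B a3@(1,2):B a4@(0,0):B a5@(1,0):B a6@(3,2):B a7@(0,4):A

B.A.A
BBB..
.B...
..B..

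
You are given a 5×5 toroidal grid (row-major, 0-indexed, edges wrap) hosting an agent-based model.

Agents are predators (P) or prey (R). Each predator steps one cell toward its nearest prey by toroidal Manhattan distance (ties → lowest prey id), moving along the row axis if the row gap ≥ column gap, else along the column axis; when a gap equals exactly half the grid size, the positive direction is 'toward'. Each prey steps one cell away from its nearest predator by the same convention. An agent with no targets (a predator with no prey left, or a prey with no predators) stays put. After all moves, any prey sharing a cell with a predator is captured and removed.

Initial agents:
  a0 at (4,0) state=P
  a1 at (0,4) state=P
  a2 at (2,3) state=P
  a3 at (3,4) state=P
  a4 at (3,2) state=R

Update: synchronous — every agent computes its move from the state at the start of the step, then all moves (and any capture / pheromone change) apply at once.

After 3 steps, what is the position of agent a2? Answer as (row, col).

(4, 3)

t=1: a0@(4,1):P a1@(4,4):P a2@(3,3):P a3@(3,3):P a4@(4,2):R
t=2: a0@(4,2):P a1@(4,3):P a2@(4,3):P a3@(4,3):P
t=3: (unchanged — steady state)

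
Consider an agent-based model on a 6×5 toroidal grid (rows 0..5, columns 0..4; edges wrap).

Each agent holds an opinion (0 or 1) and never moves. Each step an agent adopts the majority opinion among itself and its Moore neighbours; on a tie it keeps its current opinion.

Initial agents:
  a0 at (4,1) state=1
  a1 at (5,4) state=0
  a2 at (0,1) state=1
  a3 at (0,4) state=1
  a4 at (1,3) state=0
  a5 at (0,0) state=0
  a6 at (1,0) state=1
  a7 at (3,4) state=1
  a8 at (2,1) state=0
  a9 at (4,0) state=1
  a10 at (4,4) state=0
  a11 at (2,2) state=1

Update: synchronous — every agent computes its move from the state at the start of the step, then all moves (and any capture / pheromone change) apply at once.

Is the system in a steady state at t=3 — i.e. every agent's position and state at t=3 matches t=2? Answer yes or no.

no

t=1: a0@(4,1):1 a1@(5,4):0 a2@(0,1):1 a3@(0,4):0 a4@(1,3):1 a5@(0,0):1 a6@(1,0):1 a7@(3,4):1 a8@(2,1):1 a9@(4,0):1 a10@(4,4):0 a11@(2,2):0
t=2: a0@(4,1):1 a1@(5,4):0 a2@(0,1):1 a3@(0,4):1 a4@(1,3):0 a5@(0,0):1 a6@(1,0):1 a7@(3,4):1 a8@(2,1):1 a9@(4,0):1 a10@(4,4):0 a11@(2,2):1
t=3: a0@(4,1):1 a1@(5,4):1 a2@(0,1):1 a3@(0,4):1 a4@(1,3):1 a5@(0,0):1 a6@(1,0):1 a7@(3,4):1 a8@(2,1):1 a9@(4,0):1 a10@(4,4):0 a11@(2,2):1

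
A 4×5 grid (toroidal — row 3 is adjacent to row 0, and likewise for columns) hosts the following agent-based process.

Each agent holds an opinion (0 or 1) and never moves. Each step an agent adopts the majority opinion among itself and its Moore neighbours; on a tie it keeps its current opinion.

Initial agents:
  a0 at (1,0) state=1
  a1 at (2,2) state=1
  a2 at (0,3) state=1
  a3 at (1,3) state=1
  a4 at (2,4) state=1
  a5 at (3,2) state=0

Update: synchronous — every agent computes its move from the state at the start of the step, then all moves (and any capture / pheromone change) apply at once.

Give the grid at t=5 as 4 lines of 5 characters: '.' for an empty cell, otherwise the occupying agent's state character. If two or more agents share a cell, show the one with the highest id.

...1.
1..1.
..1.1
..1..

t=1: a0@(1,0):1 a1@(2,2):1 a2@(0,3):1 a3@(1,3):1 a4@(2,4):1 a5@(3,2):1
t=2: (unchanged — steady state)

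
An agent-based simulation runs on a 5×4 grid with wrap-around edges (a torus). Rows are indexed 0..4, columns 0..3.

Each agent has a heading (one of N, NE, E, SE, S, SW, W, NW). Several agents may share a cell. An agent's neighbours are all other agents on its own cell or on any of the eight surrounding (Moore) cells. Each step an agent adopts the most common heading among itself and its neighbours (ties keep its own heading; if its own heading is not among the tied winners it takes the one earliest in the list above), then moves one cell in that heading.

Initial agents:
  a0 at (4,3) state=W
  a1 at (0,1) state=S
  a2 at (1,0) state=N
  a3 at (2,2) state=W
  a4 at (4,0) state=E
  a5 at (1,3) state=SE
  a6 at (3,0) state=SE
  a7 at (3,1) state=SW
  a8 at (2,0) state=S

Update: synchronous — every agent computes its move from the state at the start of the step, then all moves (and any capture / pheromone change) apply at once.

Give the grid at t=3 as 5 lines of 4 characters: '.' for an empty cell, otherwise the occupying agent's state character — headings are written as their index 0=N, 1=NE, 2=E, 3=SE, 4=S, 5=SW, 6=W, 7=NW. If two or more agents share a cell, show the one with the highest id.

...3
3.33
....
.4..
4.33

t=1: a0@(4,2):W a1@(1,1):S a2@(2,0):S a3@(2,1):W a4@(4,1):E a5@(2,0):SE a6@(4,1):SE a7@(4,0):SW a8@(3,1):SE
t=2: a0@(0,3):SE a1@(2,1):S a2@(3,0):S a3@(3,2):SE a4@(0,2):SE a5@(3,1):SE a6@(0,2):SE a7@(0,1):SE a8@(4,2):SE
t=3: a0@(1,0):SE a1@(3,1):S a2@(4,0):S a3@(4,3):SE a4@(1,3):SE a5@(4,2):SE a6@(1,3):SE a7@(1,2):SE a8@(0,3):SE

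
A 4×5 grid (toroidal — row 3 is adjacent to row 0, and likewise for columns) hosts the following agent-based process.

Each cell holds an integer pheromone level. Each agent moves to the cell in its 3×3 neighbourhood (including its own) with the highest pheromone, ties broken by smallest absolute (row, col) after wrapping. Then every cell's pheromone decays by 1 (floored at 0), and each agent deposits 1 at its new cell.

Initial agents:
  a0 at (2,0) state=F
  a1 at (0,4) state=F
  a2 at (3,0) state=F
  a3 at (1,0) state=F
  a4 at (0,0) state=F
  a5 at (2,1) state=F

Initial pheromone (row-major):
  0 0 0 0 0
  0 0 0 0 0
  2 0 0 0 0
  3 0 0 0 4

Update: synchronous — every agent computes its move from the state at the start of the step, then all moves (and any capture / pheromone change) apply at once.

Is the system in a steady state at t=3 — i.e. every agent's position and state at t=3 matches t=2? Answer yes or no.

yes

t=1: a0@(3,4) a1@(3,4) a2@(3,4) a3@(2,0) a4@(3,4) a5@(3,0) | pheromone: 0 0 0 0 0 / 0 0 0 0 0 / 2 0 0 0 0 / 3 0 0 0 7
t=2: a0@(3,4) a1@(3,4) a2@(3,4) a3@(3,4) a4@(3,4) a5@(3,4) | pheromone: 0 0 0 0 0 / 0 0 0 0 0 / 1 0 0 0 0 / 2 0 0 0 12
t=3: a0@(3,4) a1@(3,4) a2@(3,4) a3@(3,4) a4@(3,4) a5@(3,4) | pheromone: 0 0 0 0 0 / 0 0 0 0 0 / 0 0 0 0 0 / 1 0 0 0 17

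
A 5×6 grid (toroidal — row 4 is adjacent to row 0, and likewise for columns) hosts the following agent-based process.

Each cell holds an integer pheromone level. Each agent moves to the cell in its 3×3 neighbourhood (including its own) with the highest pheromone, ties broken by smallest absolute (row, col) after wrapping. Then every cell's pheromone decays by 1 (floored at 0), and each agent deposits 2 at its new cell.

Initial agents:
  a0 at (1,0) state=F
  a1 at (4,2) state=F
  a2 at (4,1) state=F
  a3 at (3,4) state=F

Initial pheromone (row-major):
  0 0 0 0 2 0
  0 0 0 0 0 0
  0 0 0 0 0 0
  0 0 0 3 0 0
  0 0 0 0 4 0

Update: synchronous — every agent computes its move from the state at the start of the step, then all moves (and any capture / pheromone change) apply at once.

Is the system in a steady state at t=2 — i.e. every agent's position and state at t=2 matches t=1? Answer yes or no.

t=1: a0@(0,0) a1@(3,3) a2@(0,0) a3@(4,4) | pheromone: 4 0 0 0 1 0 / 0 0 0 0 0 0 / 0 0 0 0 0 0 / 0 0 0 4 0 0 / 0 0 0 0 5 0
t=2: a0@(0,0) a1@(4,4) a2@(0,0) a3@(4,4) | pheromone: 7 0 0 0 0 0 / 0 0 0 0 0 0 / 0 0 0 0 0 0 / 0 0 0 3 0 0 / 0 0 0 0 8 0

no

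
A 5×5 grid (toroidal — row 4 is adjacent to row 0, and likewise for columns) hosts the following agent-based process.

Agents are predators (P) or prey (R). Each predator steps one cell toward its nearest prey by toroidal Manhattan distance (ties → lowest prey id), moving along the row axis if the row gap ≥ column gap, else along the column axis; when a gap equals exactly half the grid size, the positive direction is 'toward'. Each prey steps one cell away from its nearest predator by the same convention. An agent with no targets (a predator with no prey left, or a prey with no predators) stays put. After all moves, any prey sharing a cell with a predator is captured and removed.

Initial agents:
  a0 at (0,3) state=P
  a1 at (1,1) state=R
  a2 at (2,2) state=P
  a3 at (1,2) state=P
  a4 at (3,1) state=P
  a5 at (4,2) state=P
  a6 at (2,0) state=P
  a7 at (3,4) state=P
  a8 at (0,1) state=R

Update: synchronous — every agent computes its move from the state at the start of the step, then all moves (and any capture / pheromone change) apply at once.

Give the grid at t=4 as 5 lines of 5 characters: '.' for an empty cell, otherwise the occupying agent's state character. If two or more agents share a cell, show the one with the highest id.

t=1: a0@(0,2):P a2@(1,2):P a3@(1,1):P a4@(2,1):P a5@(0,2):P a6@(1,0):P a7@(2,4):P a8@(0,0):R
t=2: a0@(0,1):P a2@(1,1):P a3@(0,1):P a4@(1,1):P a5@(0,1):P a6@(0,0):P a7@(1,4):P a8@(4,0):R
t=3: a0@(4,1):P a2@(0,1):P a3@(4,1):P a4@(0,1):P a5@(4,1):P a6@(4,0):P a7@(0,4):P a8@(3,0):R
t=4: a0@(3,1):P a2@(4,1):P a3@(3,1):P a4@(4,1):P a5@(3,1):P a6@(3,0):P a7@(4,4):P a8@(2,0):R

.....
.....
R....
PP...
.P..P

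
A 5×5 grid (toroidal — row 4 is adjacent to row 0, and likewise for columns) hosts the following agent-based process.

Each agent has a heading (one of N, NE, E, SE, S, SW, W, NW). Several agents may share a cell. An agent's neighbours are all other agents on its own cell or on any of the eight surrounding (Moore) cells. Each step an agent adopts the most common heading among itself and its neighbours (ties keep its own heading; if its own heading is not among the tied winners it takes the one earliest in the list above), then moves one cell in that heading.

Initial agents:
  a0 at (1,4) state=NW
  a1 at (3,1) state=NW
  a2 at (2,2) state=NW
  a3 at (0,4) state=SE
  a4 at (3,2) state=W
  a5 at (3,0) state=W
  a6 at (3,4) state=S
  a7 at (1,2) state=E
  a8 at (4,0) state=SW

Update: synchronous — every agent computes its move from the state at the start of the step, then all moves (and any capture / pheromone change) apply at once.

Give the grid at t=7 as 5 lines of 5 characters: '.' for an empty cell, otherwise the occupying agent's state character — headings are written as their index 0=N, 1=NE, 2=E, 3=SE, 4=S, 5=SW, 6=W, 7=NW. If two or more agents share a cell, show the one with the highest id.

t=1: a0@(0,3):NW a1@(2,0):NW a2@(1,1):NW a3@(1,0):SE a4@(2,1):NW a5@(3,4):W a6@(4,4):S a7@(1,3):E a8@(0,4):SW
t=2: a0@(4,2):NW a1@(1,4):NW a2@(0,0):NW a3@(0,4):NW a4@(1,0):NW a5@(3,3):W a6@(0,4):S a7@(1,4):E a8@(1,3):SW
t=3: a0@(3,1):NW a1@(0,3):NW a2@(4,4):NW a3@(4,3):NW a4@(0,4):NW a5@(3,2):W a6@(4,3):NW a7@(0,3):NW a8@(0,2):NW
t=4: a0@(2,0):NW a1@(4,2):NW a2@(3,3):NW a3@(3,2):NW a4@(4,3):NW a5@(2,1):NW a6@(3,2):NW a7@(4,2):NW a8@(4,1):NW
t=5: a0@(1,4):NW a1@(3,1):NW a2@(2,2):NW a3@(2,1):NW a4@(3,2):NW a5@(1,0):NW a6@(2,1):NW a7@(3,1):NW a8@(3,0):NW
t=6: a0@(0,3):NW a1@(2,0):NW a2@(1,1):NW a3@(1,0):NW a4@(2,1):NW a5@(0,4):NW a6@(1,0):NW a7@(2,0):NW a8@(2,4):NW
t=7: a0@(4,2):NW a1@(1,4):NW a2@(0,0):NW a3@(0,4):NW a4@(1,0):NW a5@(4,3):NW a6@(0,4):NW a7@(1,4):NW a8@(1,3):NW

7...7
7..77
.....
.....
..77.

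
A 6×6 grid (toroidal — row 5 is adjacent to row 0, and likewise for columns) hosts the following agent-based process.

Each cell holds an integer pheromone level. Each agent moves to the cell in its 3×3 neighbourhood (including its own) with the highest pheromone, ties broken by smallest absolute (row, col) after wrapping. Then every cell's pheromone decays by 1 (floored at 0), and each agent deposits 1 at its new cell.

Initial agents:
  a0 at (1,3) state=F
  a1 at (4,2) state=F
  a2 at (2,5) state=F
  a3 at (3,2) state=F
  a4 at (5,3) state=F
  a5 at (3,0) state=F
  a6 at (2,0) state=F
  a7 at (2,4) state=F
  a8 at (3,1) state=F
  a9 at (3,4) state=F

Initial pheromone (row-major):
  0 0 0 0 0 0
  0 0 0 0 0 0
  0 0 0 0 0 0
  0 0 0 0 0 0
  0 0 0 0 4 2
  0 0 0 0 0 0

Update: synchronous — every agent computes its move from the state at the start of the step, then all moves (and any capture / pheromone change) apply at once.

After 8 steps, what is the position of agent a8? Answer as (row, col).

(1, 0)

t=1: a0@(0,2) a1@(3,1) a2@(1,0) a3@(2,1) a4@(4,4) a5@(4,5) a6@(1,0) a7@(1,3) a8@(2,0) a9@(4,4) | pheromone: 0 0 1 0 0 0 / 2 0 0 1 0 0 / 1 1 0 0 0 0 / 0 1 0 0 0 0 / 0 0 0 0 5 2 / 0 0 0 0 0 0
t=2: a0@(0,2) a1@(2,0) a2@(1,0) a3@(1,0) a4@(4,4) a5@(4,4) a6@(1,0) a7@(0,2) a8@(1,0) a9@(4,4) | pheromone: 0 0 2 0 0 0 / 5 0 0 0 0 0 / 1 0 0 0 0 0 / 0 0 0 0 0 0 / 0 0 0 0 7 1 / 0 0 0 0 0 0
t=3: a0@(0,2) a1@(1,0) a2@(1,0) a3@(1,0) a4@(4,4) a5@(4,4) a6@(1,0) a7@(0,2) a8@(1,0) a9@(4,4) | pheromone: 0 0 3 0 0 0 / 9 0 0 0 0 0 / 0 0 0 0 0 0 / 0 0 0 0 0 0 / 0 0 0 0 9 0 / 0 0 0 0 0 0
t=4: a0@(0,2) a1@(1,0) a2@(1,0) a3@(1,0) a4@(4,4) a5@(4,4) a6@(1,0) a7@(0,2) a8@(1,0) a9@(4,4) | pheromone: 0 0 4 0 0 0 / 13 0 0 0 0 0 / 0 0 0 0 0 0 / 0 0 0 0 0 0 / 0 0 0 0 11 0 / 0 0 0 0 0 0
t=5: a0@(0,2) a1@(1,0) a2@(1,0) a3@(1,0) a4@(4,4) a5@(4,4) a6@(1,0) a7@(0,2) a8@(1,0) a9@(4,4) | pheromone: 0 0 5 0 0 0 / 17 0 0 0 0 0 / 0 0 0 0 0 0 / 0 0 0 0 0 0 / 0 0 0 0 13 0 / 0 0 0 0 0 0
t=6: a0@(0,2) a1@(1,0) a2@(1,0) a3@(1,0) a4@(4,4) a5@(4,4) a6@(1,0) a7@(0,2) a8@(1,0) a9@(4,4) | pheromone: 0 0 6 0 0 0 / 21 0 0 0 0 0 / 0 0 0 0 0 0 / 0 0 0 0 0 0 / 0 0 0 0 15 0 / 0 0 0 0 0 0
t=7: a0@(0,2) a1@(1,0) a2@(1,0) a3@(1,0) a4@(4,4) a5@(4,4) a6@(1,0) a7@(0,2) a8@(1,0) a9@(4,4) | pheromone: 0 0 7 0 0 0 / 25 0 0 0 0 0 / 0 0 0 0 0 0 / 0 0 0 0 0 0 / 0 0 0 0 17 0 / 0 0 0 0 0 0
t=8: a0@(0,2) a1@(1,0) a2@(1,0) a3@(1,0) a4@(4,4) a5@(4,4) a6@(1,0) a7@(0,2) a8@(1,0) a9@(4,4) | pheromone: 0 0 8 0 0 0 / 29 0 0 0 0 0 / 0 0 0 0 0 0 / 0 0 0 0 0 0 / 0 0 0 0 19 0 / 0 0 0 0 0 0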